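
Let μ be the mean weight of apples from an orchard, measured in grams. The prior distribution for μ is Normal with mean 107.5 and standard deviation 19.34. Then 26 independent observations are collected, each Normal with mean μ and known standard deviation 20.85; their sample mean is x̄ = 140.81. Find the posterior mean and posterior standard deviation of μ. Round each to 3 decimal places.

Prior precision 1/τ₀² = 1/19.34² = 0.00267354; data precision n/σ² = 26/20.85² = 0.0598083.
Posterior precision = 0.00267354 + 0.0598083 = 0.0624818, giving posterior SD = 1/√0.0624818 = 4.001.
Posterior mean = (0.00267354·107.5 + 0.0598083·140.81) / 0.0624818 = 139.385.

Posterior mean ≈ 139.385; posterior SD ≈ 4.001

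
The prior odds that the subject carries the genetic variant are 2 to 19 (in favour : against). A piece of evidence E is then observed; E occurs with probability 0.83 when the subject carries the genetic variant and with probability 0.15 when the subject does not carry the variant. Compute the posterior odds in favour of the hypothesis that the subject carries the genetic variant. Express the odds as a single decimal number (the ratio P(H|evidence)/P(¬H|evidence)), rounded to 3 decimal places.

Posterior odds ≈ 0.582

Prior odds = 2/19 = 0.10526.
Likelihood ratio for E = 0.83/0.15 = 5.5333.
Posterior odds = prior odds × LR = 0.58246.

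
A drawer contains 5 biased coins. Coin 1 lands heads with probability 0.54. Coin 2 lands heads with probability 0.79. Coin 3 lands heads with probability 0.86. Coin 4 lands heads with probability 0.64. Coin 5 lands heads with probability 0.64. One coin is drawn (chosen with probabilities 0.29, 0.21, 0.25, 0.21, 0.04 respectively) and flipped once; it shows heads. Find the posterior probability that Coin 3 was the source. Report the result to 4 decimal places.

Tabulate prior·likelihood by source: [1] prior 0.29, lik 0.54, product 0.1566; [2] prior 0.21, lik 0.79, product 0.1659; [3] prior 0.25, lik 0.86, product 0.2150; [4] prior 0.21, lik 0.64, product 0.1344; [5] prior 0.04, lik 0.64, product 0.02560.
Normalizing constant = 0.69750; the posterior for Coin 3 is its product over the sum, 0.2150/0.69750 = 0.3082.

Posterior probability ≈ 0.3082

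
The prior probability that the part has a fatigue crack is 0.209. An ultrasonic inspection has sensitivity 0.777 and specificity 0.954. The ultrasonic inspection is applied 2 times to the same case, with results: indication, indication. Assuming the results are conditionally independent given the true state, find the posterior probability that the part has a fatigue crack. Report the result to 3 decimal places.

Let H be the event that the part has a fatigue crack; start with P(H) = 0.209. P('indication'|H) = 0.777, P('indication'|¬H) = 0.046.
Update on result 1 ('indication'): P(H) ← 0.777·0.2090 / (0.777·0.2090 + 0.046·0.7910) = 0.16239/0.19878 = 0.8170.
Update on result 2 ('indication'): P(H) ← 0.777·0.8170 / (0.777·0.8170 + 0.046·0.1830) = 0.63477/0.64319 = 0.9869.

Posterior P(H) ≈ 0.987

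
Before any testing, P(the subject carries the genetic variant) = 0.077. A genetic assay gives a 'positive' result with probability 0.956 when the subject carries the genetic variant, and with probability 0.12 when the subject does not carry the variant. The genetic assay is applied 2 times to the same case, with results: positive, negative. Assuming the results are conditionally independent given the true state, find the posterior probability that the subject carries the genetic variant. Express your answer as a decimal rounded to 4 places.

With H the event that the subject carries the genetic variant, the joint likelihood of the observed sequence is P(data|H) = 0.956·0.044 = 0.042064 and P(data|¬H) = 0.12·0.88 = 0.10560.
Bayes: P(H|data) = 0.077·0.042064 / (0.077·0.042064 + 0.923·0.10560) = 0.0032389/0.10071 = 0.0322.

Posterior P(H) ≈ 0.0322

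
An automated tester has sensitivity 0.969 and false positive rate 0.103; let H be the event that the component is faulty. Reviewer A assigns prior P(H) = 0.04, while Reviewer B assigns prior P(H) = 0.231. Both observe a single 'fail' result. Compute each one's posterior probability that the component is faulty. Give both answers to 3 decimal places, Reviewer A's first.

P('+'|H) = 0.969, P('+'|¬H) = 0.103.
Reviewer A: numerator 0.969·0.04 = 0.038760; evidence = 0.038760+0.103·0.96 = 0.13764; posterior = 0.282.
Reviewer B: numerator 0.969·0.231 = 0.22384; evidence = 0.22384+0.103·0.769 = 0.30305; posterior = 0.739.

Reviewer A: 0.282; Reviewer B: 0.739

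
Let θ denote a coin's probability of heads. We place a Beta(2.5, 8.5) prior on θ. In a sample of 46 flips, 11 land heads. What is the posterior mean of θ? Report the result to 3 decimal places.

The binomial likelihood is conjugate to the Beta prior: with 11 successes and 35 failures, the posterior is Beta(2.5+11, 8.5+35) = Beta(13.5, 43.5).
E[θ | data] = 13.5/(13.5+43.5) = 0.237.

Posterior mean ≈ 0.237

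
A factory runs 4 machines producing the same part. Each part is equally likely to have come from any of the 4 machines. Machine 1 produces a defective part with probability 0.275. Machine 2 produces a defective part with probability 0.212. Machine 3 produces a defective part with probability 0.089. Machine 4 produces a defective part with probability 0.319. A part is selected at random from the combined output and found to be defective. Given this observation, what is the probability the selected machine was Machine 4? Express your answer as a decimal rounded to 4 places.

Tabulate prior·likelihood by source: [1] prior 0.25, lik 0.275, product 0.06875; [2] prior 0.25, lik 0.212, product 0.05300; [3] prior 0.25, lik 0.089, product 0.02225; [4] prior 0.25, lik 0.319, product 0.07975.
Normalizing constant = 0.22375; the posterior for Machine 4 is its product over the sum, 0.07975/0.22375 = 0.3564.

Posterior probability ≈ 0.3564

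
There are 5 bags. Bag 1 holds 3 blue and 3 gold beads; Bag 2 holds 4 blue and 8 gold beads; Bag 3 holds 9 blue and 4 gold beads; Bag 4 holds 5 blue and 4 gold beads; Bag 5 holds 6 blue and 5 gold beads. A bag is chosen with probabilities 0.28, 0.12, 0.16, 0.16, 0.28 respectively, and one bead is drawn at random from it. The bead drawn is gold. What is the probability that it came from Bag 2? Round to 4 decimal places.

Tabulate prior·likelihood by source: [1] prior 0.28, lik 0.5, product 0.1400; [2] prior 0.12, lik 0.6667, product 0.08000; [3] prior 0.16, lik 0.3077, product 0.04923; [4] prior 0.16, lik 0.4444, product 0.07111; [5] prior 0.28, lik 0.4545, product 0.1273.
Normalizing constant = 0.46761; the posterior for Bag 2 is its product over the sum, 0.08000/0.46761 = 0.1711.

Posterior probability ≈ 0.1711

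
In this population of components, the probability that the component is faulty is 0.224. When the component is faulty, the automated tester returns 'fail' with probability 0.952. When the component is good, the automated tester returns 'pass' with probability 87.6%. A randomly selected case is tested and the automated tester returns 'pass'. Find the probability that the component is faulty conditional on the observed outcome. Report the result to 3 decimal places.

P(H | E) ≈ 0.016

Let H be the event that the component is faulty. P(H) = 0.224, so P(¬H) = 0.776. With E the 'pass' result, P(E|H) = 0.048 and P(E|¬H) = 0.876.
P(E) = 0.048·0.224 + 0.876·0.776 = 0.010752 + 0.67978 = 0.69053.
By Bayes' theorem, P(H|E) = 0.010752 / 0.69053 = 0.016.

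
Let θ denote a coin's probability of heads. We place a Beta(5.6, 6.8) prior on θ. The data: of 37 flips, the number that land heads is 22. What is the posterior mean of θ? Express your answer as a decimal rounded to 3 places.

Posterior mean ≈ 0.559

Observing 22 successes and 15 failures updates Beta(5.6, 6.8) by adding the success and failure counts to the two shape parameters: α = 5.6+22 = 27.6, β = 6.8+15 = 21.8.
Posterior mean = α/(α+β) = 27.6/49.4 = 0.559.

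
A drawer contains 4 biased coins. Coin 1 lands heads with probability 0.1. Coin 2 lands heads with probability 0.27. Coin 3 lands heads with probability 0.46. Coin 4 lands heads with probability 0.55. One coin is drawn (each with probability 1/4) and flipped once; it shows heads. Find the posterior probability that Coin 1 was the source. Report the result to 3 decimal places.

Posterior probability ≈ 0.072

Tabulate prior·likelihood by source: [1] prior 0.25, lik 0.1, product 0.02500; [2] prior 0.25, lik 0.27, product 0.06750; [3] prior 0.25, lik 0.46, product 0.1150; [4] prior 0.25, lik 0.55, product 0.1375.
Normalizing constant = 0.34500; the posterior for Coin 1 is its product over the sum, 0.02500/0.34500 = 0.072.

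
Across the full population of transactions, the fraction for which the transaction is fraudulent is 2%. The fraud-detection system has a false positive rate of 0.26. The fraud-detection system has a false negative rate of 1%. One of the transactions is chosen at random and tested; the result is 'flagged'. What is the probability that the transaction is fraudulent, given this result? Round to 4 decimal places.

P(H | E) ≈ 0.0721

Let H be the event that the transaction is fraudulent. P(H) = 0.02, so P(¬H) = 0.98. With E the 'flagged' result, P(E|H) = 0.99 and P(E|¬H) = 0.26.
P(E) = 0.99·0.02 + 0.26·0.98 = 0.019800 + 0.25480 = 0.27460.
By Bayes' theorem, P(H|E) = 0.019800 / 0.27460 = 0.0721.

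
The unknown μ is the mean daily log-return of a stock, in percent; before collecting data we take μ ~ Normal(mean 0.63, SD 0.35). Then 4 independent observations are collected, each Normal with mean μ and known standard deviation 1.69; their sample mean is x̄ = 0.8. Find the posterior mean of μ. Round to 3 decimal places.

With known σ, the Normal prior is conjugate. Weight on the data is w = (n/σ²)/(n/σ² + 1/τ₀²) = 1.40051/(1.40051+8.16327) = 0.14644.
Posterior mean = w·x̄ + (1−w)·μ₀ = 0.14644·0.8 + 0.85356·0.63 = 0.655.

Posterior mean ≈ 0.655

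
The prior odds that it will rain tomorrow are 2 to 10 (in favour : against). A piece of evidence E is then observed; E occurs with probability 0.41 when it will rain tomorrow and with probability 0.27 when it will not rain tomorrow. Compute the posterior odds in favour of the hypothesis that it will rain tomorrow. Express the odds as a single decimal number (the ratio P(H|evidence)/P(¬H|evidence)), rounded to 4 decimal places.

Prior odds = 2/10 = 0.20000.
Likelihood ratio for E = 0.41/0.27 = 1.5185.
Posterior odds = prior odds × LR = 0.30370.

Posterior odds ≈ 0.3037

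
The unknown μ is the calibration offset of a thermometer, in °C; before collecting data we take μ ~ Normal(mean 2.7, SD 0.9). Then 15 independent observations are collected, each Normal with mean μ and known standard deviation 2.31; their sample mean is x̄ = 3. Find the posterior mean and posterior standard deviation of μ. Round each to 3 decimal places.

With known σ, the Normal prior is conjugate. Weight on the data is w = (n/σ²)/(n/σ² + 1/τ₀²) = 2.81104/(2.81104+1.23457) = 0.69484.
Posterior mean = w·x̄ + (1−w)·μ₀ = 0.69484·3 + 0.30516·2.7 = 2.908. Posterior variance = 1/(2.81104+1.23457) = 0.247182, so SD = 0.497.

Posterior mean ≈ 2.908; posterior SD ≈ 0.497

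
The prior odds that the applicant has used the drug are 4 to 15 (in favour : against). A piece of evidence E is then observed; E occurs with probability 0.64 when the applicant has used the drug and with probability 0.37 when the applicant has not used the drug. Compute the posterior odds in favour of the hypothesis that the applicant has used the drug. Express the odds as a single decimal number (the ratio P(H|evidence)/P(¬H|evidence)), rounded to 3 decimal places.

Prior odds = 4/15 = 0.26667.
Likelihood ratio for E = 0.64/0.37 = 1.7297.
Posterior odds = prior odds × LR = 0.46126.

Posterior odds ≈ 0.461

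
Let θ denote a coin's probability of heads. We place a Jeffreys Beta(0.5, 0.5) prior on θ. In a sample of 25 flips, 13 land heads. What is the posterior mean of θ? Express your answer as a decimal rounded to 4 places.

Posterior mean ≈ 0.5192

The binomial likelihood is conjugate to the Beta prior: with 13 successes and 12 failures, the posterior is Beta(0.5+13, 0.5+12) = Beta(13.5, 12.5).
E[θ | data] = 13.5/(13.5+12.5) = 0.5192.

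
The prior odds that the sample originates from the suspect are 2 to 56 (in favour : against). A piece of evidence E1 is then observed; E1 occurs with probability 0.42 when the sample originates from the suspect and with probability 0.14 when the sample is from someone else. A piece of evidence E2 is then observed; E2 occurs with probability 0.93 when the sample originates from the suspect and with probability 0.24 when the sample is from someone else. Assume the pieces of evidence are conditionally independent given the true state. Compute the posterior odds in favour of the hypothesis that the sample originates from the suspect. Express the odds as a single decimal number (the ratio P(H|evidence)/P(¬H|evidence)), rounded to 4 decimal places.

Posterior odds ≈ 0.4152

Prior odds = 2/56 = 0.035714. In log-odds, ln(0.035714) = -3.3322.
Add log likelihood ratios: ln(3.0000) + ln(3.8750) = 2.4532.
Posterior log-odds = -0.87905, so posterior odds = exp(-0.87905) = 0.41518.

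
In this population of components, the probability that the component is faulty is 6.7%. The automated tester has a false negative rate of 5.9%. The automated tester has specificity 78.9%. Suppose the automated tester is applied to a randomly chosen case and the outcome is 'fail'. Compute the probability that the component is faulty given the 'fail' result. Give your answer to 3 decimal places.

P(H | E) ≈ 0.243

Write H for 'the component is faulty'. Prior odds H:¬H = 0.067/0.933 = 0.071811. For the 'fail' outcome, the likelihood ratio is 0.941/0.211 = 4.4597.
Posterior odds = 0.071811 × 4.4597 = 0.32026, so P(H|E) = 0.32026/(1+0.32026) = 0.243.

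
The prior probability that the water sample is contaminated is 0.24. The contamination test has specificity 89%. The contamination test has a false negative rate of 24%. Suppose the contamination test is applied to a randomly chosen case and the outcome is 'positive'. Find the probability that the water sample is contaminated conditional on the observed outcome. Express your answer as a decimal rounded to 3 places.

Write H for 'the water sample is contaminated'. Prior odds H:¬H = 0.24/0.76 = 0.31579. For the 'positive' outcome, the likelihood ratio is 0.76/0.11 = 6.9091.
Posterior odds = 0.31579 × 6.9091 = 2.1818, so P(H|E) = 2.1818/(1+2.1818) = 0.686.

P(H | E) ≈ 0.686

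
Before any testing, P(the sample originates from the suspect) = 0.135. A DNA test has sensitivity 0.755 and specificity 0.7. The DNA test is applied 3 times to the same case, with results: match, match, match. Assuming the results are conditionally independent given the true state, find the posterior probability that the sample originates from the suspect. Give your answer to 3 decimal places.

With H the event that the sample originates from the suspect, the joint likelihood of the observed sequence is P(data|H) = 0.755·0.755·0.755 = 0.43037 and P(data|¬H) = 0.3·0.3·0.3 = 0.027000.
Bayes: P(H|data) = 0.135·0.43037 / (0.135·0.43037 + 0.865·0.027000) = 0.058100/0.081455 = 0.7133.

Posterior P(H) ≈ 0.713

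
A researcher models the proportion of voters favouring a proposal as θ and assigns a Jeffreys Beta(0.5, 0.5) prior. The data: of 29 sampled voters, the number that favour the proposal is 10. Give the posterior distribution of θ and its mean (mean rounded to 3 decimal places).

Observing 10 successes and 19 failures updates Beta(0.5, 0.5) by adding the success and failure counts to the two shape parameters: α = 0.5+10 = 10.5, β = 0.5+19 = 19.5.
Posterior mean = α/(α+β) = 10.5/30 = 0.350.

Posterior: Beta(10.5, 19.5); mean ≈ 0.350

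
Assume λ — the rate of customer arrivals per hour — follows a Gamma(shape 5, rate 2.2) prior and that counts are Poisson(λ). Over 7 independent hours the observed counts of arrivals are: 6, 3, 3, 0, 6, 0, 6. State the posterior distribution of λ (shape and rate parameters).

Total count ∑xᵢ = 24 over n = 7 hours.
Gamma is conjugate to the Poisson likelihood: posterior is Gamma(shape = 5+24 = 29, rate = 2.2+7 = 9.2).

Posterior: Gamma(shape=29, rate=9.2)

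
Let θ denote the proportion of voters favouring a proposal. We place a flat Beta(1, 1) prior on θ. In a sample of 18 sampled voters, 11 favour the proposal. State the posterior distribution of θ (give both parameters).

Observing 11 successes and 7 failures updates Beta(1, 1) by adding the success and failure counts to the two shape parameters: α = 1+11 = 12, β = 1+7 = 8.

Posterior: Beta(12, 8)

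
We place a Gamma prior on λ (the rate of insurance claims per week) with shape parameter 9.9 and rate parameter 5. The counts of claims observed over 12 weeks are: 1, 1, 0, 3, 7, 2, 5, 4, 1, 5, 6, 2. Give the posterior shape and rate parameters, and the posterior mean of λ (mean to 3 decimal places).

Posterior: Gamma(shape=46.9, rate=17); mean ≈ 2.759

The Poisson likelihood adds the total count to the shape and the number of exposure periods to the rate. Here ∑xᵢ = 37 and n = 12, so shape 9.9→46.9 and rate 5→17.
Posterior mean = shape/rate = 46.9/17 = 2.759.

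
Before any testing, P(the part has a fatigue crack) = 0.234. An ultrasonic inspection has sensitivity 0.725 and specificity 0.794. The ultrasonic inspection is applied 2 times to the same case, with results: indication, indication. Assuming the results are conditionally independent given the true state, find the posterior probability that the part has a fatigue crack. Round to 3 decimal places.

With H the event that the part has a fatigue crack, the joint likelihood of the observed sequence is P(data|H) = 0.725·0.725 = 0.52563 and P(data|¬H) = 0.206·0.206 = 0.042436.
Bayes: P(H|data) = 0.234·0.52563 / (0.234·0.52563 + 0.766·0.042436) = 0.12300/0.15550 = 0.7910.

Posterior P(H) ≈ 0.791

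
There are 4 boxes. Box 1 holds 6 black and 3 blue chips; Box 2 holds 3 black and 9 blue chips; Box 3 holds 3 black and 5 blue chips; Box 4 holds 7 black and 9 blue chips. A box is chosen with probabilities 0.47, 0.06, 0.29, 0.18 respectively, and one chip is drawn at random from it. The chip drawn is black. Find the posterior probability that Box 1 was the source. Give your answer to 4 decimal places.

P(black|Box 1) = 0.6667; P(black|Box 2) = 0.25; P(black|Box 3) = 0.375; P(black|Box 4) = 0.4375.
Prior × likelihood for each source: 0.47·0.6667=0.3133, 0.06·0.25=0.01500, 0.29·0.375=0.1087, 0.18·0.4375=0.07875. Summing gives P(black) = 0.51583.
P(Box 1 | black) = 0.3133 / 0.51583 = 0.6074.

Posterior probability ≈ 0.6074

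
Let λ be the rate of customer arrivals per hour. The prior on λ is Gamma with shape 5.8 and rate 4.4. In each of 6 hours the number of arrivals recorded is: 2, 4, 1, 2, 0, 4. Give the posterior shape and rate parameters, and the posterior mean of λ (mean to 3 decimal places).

Total count ∑xᵢ = 13 over n = 6 hours.
Gamma is conjugate to the Poisson likelihood: posterior is Gamma(shape = 5.8+13 = 18.8, rate = 4.4+6 = 10.4).
Posterior mean = shape/rate = 18.8/10.4 = 1.808.

Posterior: Gamma(shape=18.8, rate=10.4); mean ≈ 1.808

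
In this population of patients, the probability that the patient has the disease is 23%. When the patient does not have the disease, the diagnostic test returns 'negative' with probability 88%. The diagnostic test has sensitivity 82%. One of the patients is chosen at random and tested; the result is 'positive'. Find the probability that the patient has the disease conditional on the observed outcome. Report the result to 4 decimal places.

Write H for 'the patient has the disease'. Prior odds H:¬H = 0.23/0.77 = 0.29870. For the 'positive' outcome, the likelihood ratio is 0.82/0.12 = 6.8333.
Posterior odds = 0.29870 × 6.8333 = 2.0411, so P(H|E) = 2.0411/(1+2.0411) = 0.6712.

P(H | E) ≈ 0.6712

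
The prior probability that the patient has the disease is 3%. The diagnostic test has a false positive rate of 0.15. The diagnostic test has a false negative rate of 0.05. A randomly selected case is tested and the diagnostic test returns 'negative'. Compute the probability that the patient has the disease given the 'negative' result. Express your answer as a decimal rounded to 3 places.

P(H | E) ≈ 0.002

Write H for 'the patient has the disease'. Prior odds H:¬H = 0.03/0.97 = 0.030928. For the 'negative' outcome, the likelihood ratio is 0.05/0.85 = 0.058824.
Posterior odds = 0.030928 × 0.058824 = 0.0018193, so P(H|E) = 0.0018193/(1+0.0018193) = 0.002.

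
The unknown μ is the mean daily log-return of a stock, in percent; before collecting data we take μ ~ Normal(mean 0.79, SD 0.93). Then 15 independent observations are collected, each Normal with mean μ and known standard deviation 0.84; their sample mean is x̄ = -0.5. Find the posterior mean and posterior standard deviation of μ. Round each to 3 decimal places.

Posterior mean ≈ -0.433; posterior SD ≈ 0.211

Prior precision 1/τ₀² = 1/0.93² = 1.15620; data precision n/σ² = 15/0.84² = 21.2585.
Posterior precision = 1.15620 + 21.2585 = 22.4147, giving posterior SD = 1/√22.4147 = 0.211.
Posterior mean = (1.15620·0.79 + 21.2585·-0.5) / 22.4147 = -0.433.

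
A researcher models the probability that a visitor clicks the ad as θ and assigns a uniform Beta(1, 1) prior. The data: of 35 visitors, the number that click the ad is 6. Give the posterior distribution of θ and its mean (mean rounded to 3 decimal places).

Posterior: Beta(7, 30); mean ≈ 0.189

The binomial likelihood is conjugate to the Beta prior: with 6 successes and 29 failures, the posterior is Beta(1+6, 1+29) = Beta(7, 30).
E[θ | data] = 7/(7+30) = 0.189.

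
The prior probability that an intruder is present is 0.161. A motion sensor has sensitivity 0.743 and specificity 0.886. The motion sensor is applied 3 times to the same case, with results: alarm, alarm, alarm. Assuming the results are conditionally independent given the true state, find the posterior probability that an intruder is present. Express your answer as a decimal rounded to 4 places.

With H the event that an intruder is present, the joint likelihood of the observed sequence is P(data|H) = 0.743·0.743·0.743 = 0.41017 and P(data|¬H) = 0.114·0.114·0.114 = 0.0014815.
Bayes: P(H|data) = 0.161·0.41017 / (0.161·0.41017 + 0.839·0.0014815) = 0.066038/0.067281 = 0.9815.

Posterior P(H) ≈ 0.9815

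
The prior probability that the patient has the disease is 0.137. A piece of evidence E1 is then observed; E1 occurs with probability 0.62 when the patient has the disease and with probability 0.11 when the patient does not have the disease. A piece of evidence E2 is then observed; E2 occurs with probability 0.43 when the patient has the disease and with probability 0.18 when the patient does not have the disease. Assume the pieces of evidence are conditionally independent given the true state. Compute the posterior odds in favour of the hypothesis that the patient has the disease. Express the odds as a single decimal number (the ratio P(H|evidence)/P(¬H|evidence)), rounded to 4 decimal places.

Prior odds = 0.137/(1−0.137) = 0.15875.
Likelihood ratio for E1 = 0.62/0.11 = 5.6364.
Likelihood ratio for E2 = 0.43/0.18 = 2.3889.
Posterior odds = prior odds × LR₁ × LR₂ = 2.1375.

Posterior odds ≈ 2.1375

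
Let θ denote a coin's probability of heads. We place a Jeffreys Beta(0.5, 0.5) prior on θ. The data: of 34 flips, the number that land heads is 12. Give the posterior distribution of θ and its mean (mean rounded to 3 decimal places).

The binomial likelihood is conjugate to the Beta prior: with 12 successes and 22 failures, the posterior is Beta(0.5+12, 0.5+22) = Beta(12.5, 22.5).
Posterior mean = α/(α+β) = 12.5/35 = 0.357.

Posterior: Beta(12.5, 22.5); mean ≈ 0.357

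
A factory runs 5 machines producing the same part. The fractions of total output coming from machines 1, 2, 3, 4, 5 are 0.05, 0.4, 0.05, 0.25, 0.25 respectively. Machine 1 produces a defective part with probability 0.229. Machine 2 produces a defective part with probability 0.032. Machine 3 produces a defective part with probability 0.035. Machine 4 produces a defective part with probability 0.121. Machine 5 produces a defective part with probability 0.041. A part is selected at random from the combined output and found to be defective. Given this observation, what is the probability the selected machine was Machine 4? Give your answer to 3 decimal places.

Posterior probability ≈ 0.455

Tabulate prior·likelihood by source: [1] prior 0.05, lik 0.229, product 0.01145; [2] prior 0.4, lik 0.032, product 0.01280; [3] prior 0.05, lik 0.035, product 0.001750; [4] prior 0.25, lik 0.121, product 0.03025; [5] prior 0.25, lik 0.041, product 0.01025.
Normalizing constant = 0.066500; the posterior for Machine 4 is its product over the sum, 0.03025/0.066500 = 0.455.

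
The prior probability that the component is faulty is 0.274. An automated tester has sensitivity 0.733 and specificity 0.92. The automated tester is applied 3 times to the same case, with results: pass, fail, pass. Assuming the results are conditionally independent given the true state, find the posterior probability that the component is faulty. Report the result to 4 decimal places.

Posterior P(H) ≈ 0.2256

With H the event that the component is faulty, the joint likelihood of the observed sequence is P(data|H) = 0.267·0.733·0.267 = 0.052255 and P(data|¬H) = 0.92·0.08·0.92 = 0.067712.
Bayes: P(H|data) = 0.274·0.052255 / (0.274·0.052255 + 0.726·0.067712) = 0.014318/0.063477 = 0.2256.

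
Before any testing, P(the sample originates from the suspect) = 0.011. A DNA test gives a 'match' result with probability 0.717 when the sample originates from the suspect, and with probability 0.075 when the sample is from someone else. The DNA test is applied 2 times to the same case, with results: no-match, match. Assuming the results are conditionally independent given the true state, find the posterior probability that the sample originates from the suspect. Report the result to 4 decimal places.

Posterior P(H) ≈ 0.0315

Let H be the event that the sample originates from the suspect; start with P(H) = 0.011. P('match'|H) = 0.717, P('match'|¬H) = 0.075.
Update on result 1 ('no-match'): P(H) ← 0.283·0.0110 / (0.283·0.0110 + 0.925·0.9890) = 0.0031130/0.91794 = 0.0034.
Update on result 2 ('match'): P(H) ← 0.717·0.0034 / (0.717·0.0034 + 0.075·0.9966) = 0.0024316/0.077177 = 0.0315.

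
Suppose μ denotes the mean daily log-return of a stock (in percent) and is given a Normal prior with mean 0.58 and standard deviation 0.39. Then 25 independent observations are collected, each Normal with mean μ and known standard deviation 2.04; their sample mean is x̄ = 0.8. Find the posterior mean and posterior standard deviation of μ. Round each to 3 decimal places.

With known σ, the Normal prior is conjugate. Weight on the data is w = (n/σ²)/(n/σ² + 1/τ₀²) = 6.00730/(6.00730+6.57462) = 0.47746.
Posterior mean = w·x̄ + (1−w)·μ₀ = 0.47746·0.8 + 0.52254·0.58 = 0.685. Posterior variance = 1/(6.00730+6.57462) = 0.0794791, so SD = 0.282.

Posterior mean ≈ 0.685; posterior SD ≈ 0.282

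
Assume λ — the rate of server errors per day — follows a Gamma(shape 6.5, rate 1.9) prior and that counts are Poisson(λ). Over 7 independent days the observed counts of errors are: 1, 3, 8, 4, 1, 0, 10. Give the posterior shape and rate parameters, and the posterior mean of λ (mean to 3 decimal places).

Posterior: Gamma(shape=33.5, rate=8.9); mean ≈ 3.764

Total count ∑xᵢ = 27 over n = 7 days.
Gamma is conjugate to the Poisson likelihood: posterior is Gamma(shape = 6.5+27 = 33.5, rate = 1.9+7 = 8.9).
E[λ | data] = 33.5/8.9 = 3.764.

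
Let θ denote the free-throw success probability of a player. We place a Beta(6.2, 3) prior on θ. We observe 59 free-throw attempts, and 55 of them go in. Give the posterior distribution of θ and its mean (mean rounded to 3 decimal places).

Posterior: Beta(61.2, 7); mean ≈ 0.897

The binomial likelihood is conjugate to the Beta prior: with 55 successes and 4 failures, the posterior is Beta(6.2+55, 3+4) = Beta(61.2, 7).
E[θ | data] = 61.2/(61.2+7) = 0.897.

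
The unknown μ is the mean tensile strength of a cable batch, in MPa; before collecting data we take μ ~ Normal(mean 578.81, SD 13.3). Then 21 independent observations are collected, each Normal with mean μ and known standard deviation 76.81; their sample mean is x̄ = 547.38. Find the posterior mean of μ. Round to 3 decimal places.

Posterior mean ≈ 566.667

With known σ, the Normal prior is conjugate. Weight on the data is w = (n/σ²)/(n/σ² + 1/τ₀²) = 0.00355946/(0.00355946+0.00565323) = 0.38636.
Posterior mean = w·x̄ + (1−w)·μ₀ = 0.38636·547.38 + 0.61364·578.81 = 566.667.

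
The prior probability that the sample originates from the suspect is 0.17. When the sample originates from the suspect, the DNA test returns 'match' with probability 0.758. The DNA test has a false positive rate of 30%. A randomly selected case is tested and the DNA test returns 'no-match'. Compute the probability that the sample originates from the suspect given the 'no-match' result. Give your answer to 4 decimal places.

P(H | E) ≈ 0.0661

Let H be the event that the sample originates from the suspect. P(H) = 0.17, so P(¬H) = 0.83. With E the 'no-match' result, P(E|H) = 0.242 and P(E|¬H) = 0.7.
P(E) = 0.242·0.17 + 0.7·0.83 = 0.041140 + 0.58100 = 0.62214.
By Bayes' theorem, P(H|E) = 0.041140 / 0.62214 = 0.0661.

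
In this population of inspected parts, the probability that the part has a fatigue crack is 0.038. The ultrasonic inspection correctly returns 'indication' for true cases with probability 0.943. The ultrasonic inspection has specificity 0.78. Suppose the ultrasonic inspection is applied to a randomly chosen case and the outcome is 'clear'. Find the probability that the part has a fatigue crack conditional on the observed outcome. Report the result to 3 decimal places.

P(H | E) ≈ 0.003

Write H for 'the part has a fatigue crack'. Prior odds H:¬H = 0.038/0.962 = 0.039501. For the 'clear' outcome, the likelihood ratio is 0.057/0.78 = 0.073077.
Posterior odds = 0.039501 × 0.073077 = 0.0028866, so P(H|E) = 0.0028866/(1+0.0028866) = 0.003.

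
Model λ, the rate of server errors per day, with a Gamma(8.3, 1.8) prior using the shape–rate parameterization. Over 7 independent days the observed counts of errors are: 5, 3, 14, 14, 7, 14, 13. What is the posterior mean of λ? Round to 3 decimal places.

Total count ∑xᵢ = 70 over n = 7 days.
Gamma is conjugate to the Poisson likelihood: posterior is Gamma(shape = 8.3+70 = 78.3, rate = 1.8+7 = 8.8).
E[λ | data] = 78.3/8.8 = 8.898.

Posterior mean ≈ 8.898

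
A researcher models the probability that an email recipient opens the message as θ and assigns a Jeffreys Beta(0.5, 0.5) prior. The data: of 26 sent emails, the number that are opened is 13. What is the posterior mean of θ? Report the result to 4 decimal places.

Posterior mean ≈ 0.5000

Observing 13 successes and 13 failures updates Beta(0.5, 0.5) by adding the success and failure counts to the two shape parameters: α = 0.5+13 = 13.5, β = 0.5+13 = 13.5.
Posterior mean = α/(α+β) = 13.5/27 = 0.5000.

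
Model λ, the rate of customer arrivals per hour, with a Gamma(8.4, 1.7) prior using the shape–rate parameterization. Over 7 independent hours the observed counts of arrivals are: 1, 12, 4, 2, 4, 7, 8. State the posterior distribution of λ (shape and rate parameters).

Posterior: Gamma(shape=46.4, rate=8.7)

Total count ∑xᵢ = 38 over n = 7 hours.
Gamma is conjugate to the Poisson likelihood: posterior is Gamma(shape = 8.4+38 = 46.4, rate = 1.7+7 = 8.7).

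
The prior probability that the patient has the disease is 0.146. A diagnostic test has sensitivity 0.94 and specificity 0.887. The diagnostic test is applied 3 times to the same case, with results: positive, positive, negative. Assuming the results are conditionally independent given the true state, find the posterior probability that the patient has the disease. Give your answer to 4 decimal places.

Posterior P(H) ≈ 0.4445

With H the event that the patient has the disease, the joint likelihood of the observed sequence is P(data|H) = 0.94·0.94·0.06 = 0.053016 and P(data|¬H) = 0.113·0.113·0.887 = 0.011326.
Bayes: P(H|data) = 0.146·0.053016 / (0.146·0.053016 + 0.854·0.011326) = 0.0077403/0.017413 = 0.4445.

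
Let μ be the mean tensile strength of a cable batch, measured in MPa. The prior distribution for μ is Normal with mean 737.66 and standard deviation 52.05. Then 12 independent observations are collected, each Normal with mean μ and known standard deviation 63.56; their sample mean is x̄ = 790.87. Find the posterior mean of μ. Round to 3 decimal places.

Posterior mean ≈ 784.989

With known σ, the Normal prior is conjugate. Weight on the data is w = (n/σ²)/(n/σ² + 1/τ₀²) = 0.00297039/(0.00297039+0.00036911) = 0.88947.
Posterior mean = w·x̄ + (1−w)·μ₀ = 0.88947·790.87 + 0.11053·737.66 = 784.989.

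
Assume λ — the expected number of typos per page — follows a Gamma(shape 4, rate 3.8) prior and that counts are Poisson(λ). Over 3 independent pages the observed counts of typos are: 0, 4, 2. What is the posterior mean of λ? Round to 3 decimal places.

Posterior mean ≈ 1.471

The Poisson likelihood adds the total count to the shape and the number of exposure periods to the rate. Here ∑xᵢ = 6 and n = 3, so shape 4→10 and rate 3.8→6.8.
E[λ | data] = 10/6.8 = 1.471.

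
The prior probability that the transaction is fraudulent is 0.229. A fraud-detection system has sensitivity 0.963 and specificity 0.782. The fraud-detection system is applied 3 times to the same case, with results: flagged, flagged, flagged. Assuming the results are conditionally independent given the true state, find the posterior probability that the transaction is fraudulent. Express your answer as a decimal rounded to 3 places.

Posterior P(H) ≈ 0.962

Let H be the event that the transaction is fraudulent; start with P(H) = 0.229. P('flagged'|H) = 0.963, P('flagged'|¬H) = 0.218.
Update on result 1 ('flagged'): P(H) ← 0.963·0.2290 / (0.963·0.2290 + 0.218·0.7710) = 0.22053/0.38860 = 0.5675.
Update on result 2 ('flagged'): P(H) ← 0.963·0.5675 / (0.963·0.5675 + 0.218·0.4325) = 0.54649/0.64078 = 0.8529.
Update on result 3 ('flagged'): P(H) ← 0.963·0.8529 / (0.963·0.8529 + 0.218·0.1471) = 0.82130/0.85338 = 0.9624.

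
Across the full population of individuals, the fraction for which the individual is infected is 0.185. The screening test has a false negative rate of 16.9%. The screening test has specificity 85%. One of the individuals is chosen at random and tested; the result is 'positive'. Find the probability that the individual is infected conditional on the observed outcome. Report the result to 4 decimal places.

P(H | E) ≈ 0.5570

Let H be the event that the individual is infected. P(H) = 0.185, so P(¬H) = 0.815. With E the 'positive' result, P(E|H) = 0.831 and P(E|¬H) = 0.15.
P(E) = 0.831·0.185 + 0.15·0.815 = 0.15373 + 0.12225 = 0.27598.
By Bayes' theorem, P(H|E) = 0.15373 / 0.27598 = 0.5570.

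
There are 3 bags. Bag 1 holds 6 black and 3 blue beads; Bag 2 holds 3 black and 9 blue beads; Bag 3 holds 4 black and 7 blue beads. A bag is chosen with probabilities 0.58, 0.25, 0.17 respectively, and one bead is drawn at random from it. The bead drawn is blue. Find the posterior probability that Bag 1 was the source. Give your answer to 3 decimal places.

Tabulate prior·likelihood by source: [1] prior 0.58, lik 0.3333, product 0.1933; [2] prior 0.25, lik 0.75, product 0.1875; [3] prior 0.17, lik 0.6364, product 0.1082.
Normalizing constant = 0.48902; the posterior for Bag 1 is its product over the sum, 0.1933/0.48902 = 0.395.

Posterior probability ≈ 0.395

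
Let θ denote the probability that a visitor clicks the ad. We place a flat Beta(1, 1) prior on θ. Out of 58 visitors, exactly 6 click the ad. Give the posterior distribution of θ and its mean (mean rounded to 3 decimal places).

Posterior: Beta(7, 53); mean ≈ 0.117

Observing 6 successes and 52 failures updates Beta(1, 1) by adding the success and failure counts to the two shape parameters: α = 1+6 = 7, β = 1+52 = 53.
E[θ | data] = 7/(7+53) = 0.117.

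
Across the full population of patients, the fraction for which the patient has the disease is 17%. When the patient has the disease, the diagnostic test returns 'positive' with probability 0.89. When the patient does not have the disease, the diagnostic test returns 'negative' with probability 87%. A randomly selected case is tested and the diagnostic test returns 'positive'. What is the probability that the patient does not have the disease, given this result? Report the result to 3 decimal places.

Write H for 'the patient has the disease'. Prior odds H:¬H = 0.17/0.83 = 0.20482. For the 'positive' outcome, the likelihood ratio is 0.89/0.13 = 6.8462.
Posterior odds = 0.20482 × 6.8462 = 1.4022, so P(H|E) = 1.4022/(1+1.4022) = 0.584. Then P(¬H|E) = 1 − 0.584 = 0.416.

P(¬H | E) ≈ 0.416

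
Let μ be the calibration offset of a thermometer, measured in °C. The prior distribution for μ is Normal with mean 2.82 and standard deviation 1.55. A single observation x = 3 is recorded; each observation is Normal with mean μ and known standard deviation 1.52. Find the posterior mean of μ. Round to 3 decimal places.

With known σ, the Normal prior is conjugate. Weight on the data is w = (n/σ²)/(n/σ² + 1/τ₀²) = 0.432825/(0.432825+0.416233) = 0.50977.
Posterior mean = w·x̄ + (1−w)·μ₀ = 0.50977·3 + 0.49023·2.82 = 2.912.

Posterior mean ≈ 2.912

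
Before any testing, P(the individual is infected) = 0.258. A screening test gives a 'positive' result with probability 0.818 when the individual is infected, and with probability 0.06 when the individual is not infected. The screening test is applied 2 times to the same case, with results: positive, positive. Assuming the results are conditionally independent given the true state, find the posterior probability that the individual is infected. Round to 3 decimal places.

Posterior P(H) ≈ 0.985

Let H be the event that the individual is infected; start with P(H) = 0.258. P('positive'|H) = 0.818, P('positive'|¬H) = 0.06.
Update on result 1 ('positive'): P(H) ← 0.818·0.2580 / (0.818·0.2580 + 0.06·0.7420) = 0.21104/0.25556 = 0.8258.
Update on result 2 ('positive'): P(H) ← 0.818·0.8258 / (0.818·0.8258 + 0.06·0.1742) = 0.67550/0.68595 = 0.9848.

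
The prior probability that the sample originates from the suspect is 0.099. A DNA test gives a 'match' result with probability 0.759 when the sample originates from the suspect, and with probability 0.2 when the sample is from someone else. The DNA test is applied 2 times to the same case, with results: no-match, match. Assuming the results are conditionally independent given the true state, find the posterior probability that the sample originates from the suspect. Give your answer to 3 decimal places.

Posterior P(H) ≈ 0.112

With H the event that the sample originates from the suspect, the joint likelihood of the observed sequence is P(data|H) = 0.241·0.759 = 0.18292 and P(data|¬H) = 0.8·0.2 = 0.16000.
Bayes: P(H|data) = 0.099·0.18292 / (0.099·0.18292 + 0.901·0.16000) = 0.018109/0.16227 = 0.1116.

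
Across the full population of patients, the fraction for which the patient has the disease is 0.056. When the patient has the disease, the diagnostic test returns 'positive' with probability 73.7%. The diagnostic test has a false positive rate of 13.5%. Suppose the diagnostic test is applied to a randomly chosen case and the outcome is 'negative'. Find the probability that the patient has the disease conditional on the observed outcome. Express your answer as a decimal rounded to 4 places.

Write H for 'the patient has the disease'. Prior odds H:¬H = 0.056/0.944 = 0.059322. For the 'negative' outcome, the likelihood ratio is 0.263/0.865 = 0.30405.
Posterior odds = 0.059322 × 0.30405 = 0.018037, so P(H|E) = 0.018037/(1+0.018037) = 0.0177.

P(H | E) ≈ 0.0177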